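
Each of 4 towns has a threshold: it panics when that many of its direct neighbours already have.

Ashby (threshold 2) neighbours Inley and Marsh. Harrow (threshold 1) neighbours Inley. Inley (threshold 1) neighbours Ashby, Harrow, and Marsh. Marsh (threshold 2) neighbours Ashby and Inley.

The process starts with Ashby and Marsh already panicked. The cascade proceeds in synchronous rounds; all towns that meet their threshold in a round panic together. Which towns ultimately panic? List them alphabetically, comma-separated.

Ashby, Harrow, Inley, Marsh

Round 1 — Ashby, Marsh panic (initial).
Round 2 — checking thresholds:
  Inley: 2 of 3 neighbours ≥ 1, panics.
Round 3 — checking thresholds:
  Harrow: 1 of 1 neighbours ≥ 1, panics.
Round 4 — no new panics; cascade stops.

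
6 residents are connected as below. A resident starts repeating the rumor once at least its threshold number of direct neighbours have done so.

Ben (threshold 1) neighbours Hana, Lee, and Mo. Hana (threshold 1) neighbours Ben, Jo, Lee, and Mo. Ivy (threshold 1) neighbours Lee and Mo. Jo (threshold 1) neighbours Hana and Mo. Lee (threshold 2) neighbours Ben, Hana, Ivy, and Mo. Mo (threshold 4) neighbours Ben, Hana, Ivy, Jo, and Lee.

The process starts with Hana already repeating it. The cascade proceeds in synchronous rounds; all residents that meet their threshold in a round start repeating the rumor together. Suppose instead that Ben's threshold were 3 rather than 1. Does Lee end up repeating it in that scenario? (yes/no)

With Ben's threshold at 3:
Round 1 — Hana starts repeating the rumor (initial).
Round 2 — checking thresholds:
  Ben: 1 of 3 neighbours < 3, below threshold.
  Jo: 1 of 2 neighbours ≥ 1, starts repeating the rumor.
  Lee: 1 of 4 neighbours < 2, below threshold.
  Mo: 1 of 5 neighbours < 4, below threshold.
Round 3 — no new spreads; cascade stops.

no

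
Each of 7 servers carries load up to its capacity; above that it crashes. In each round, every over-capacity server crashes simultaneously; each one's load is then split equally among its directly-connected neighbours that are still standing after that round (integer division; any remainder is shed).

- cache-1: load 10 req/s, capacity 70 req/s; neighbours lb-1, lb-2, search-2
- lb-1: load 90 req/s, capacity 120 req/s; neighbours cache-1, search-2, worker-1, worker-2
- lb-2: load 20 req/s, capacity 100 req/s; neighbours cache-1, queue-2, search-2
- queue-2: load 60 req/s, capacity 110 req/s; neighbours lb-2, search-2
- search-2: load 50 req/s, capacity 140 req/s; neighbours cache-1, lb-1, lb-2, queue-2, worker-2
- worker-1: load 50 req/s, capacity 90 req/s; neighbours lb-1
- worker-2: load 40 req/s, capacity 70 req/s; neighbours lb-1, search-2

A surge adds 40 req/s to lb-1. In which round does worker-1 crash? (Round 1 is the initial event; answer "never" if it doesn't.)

Round 1 — lb-1 at 130 > 120. lb-1 crashes.
  lb-1 sheds 130 req/s to cache-1, search-2, worker-1, worker-2: 32 each (2 lost).
    cache-1: 10+32 = 42 ≤ 70
    search-2: 50+32 = 82 ≤ 140
    worker-1: 50+32 = 82 ≤ 90
    worker-2: 40+32 = 72 > 70
Round 2 — worker-2 crashes.
  worker-2 sheds 72 req/s to search-2: 72 each.
    search-2: 82+72 = 154 > 140
Round 3 — search-2 crashes.
  search-2 sheds 154 req/s to cache-1, lb-2, queue-2: 51 each (1 lost).
    cache-1: 42+51 = 93 > 70
    lb-2: 20+51 = 71 ≤ 100
    queue-2: 60+51 = 111 > 110
Round 4 — cache-1, queue-2 crash.
  cache-1 sheds 93 req/s to lb-2: 93 each.
    lb-2: 71+93 = 164 > 100
  queue-2 sheds 111 req/s to lb-2: 111 each.
    lb-2: 164+111 = 275 > 100
Round 5 — lb-2 crashes.
  lb-2 sheds 275 req/s: no online neighbours, lost.
No further crashes.

never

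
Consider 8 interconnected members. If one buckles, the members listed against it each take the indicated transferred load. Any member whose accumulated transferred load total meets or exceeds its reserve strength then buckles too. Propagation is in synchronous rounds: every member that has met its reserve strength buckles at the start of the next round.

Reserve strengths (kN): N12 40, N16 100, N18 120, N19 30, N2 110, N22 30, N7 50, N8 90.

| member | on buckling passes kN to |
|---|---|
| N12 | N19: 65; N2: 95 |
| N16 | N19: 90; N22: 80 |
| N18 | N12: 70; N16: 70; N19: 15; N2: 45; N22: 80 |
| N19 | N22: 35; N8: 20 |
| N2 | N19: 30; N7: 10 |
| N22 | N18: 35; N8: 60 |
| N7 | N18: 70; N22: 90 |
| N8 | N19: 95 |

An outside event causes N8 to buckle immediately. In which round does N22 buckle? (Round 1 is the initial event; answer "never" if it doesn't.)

Round 1 — N8 buckles (initial).
  N19: +95 → 95 ≥ 30
Round 2 — N19 buckles.
  N22: +35 → 35 ≥ 30
Round 3 — N22 buckles.
  N18: +35 → 35 < 120
No further bucklings.

3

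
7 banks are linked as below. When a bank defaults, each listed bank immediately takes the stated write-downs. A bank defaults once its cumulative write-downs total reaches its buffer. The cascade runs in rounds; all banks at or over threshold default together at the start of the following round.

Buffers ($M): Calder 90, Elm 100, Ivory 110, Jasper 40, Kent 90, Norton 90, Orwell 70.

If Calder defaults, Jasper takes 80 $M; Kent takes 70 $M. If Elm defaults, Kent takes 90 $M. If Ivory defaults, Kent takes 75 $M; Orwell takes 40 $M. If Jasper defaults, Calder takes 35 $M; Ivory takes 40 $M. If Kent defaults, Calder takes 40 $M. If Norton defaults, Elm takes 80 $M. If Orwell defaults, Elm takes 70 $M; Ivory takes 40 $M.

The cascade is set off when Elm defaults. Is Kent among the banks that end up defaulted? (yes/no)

Round 1 — Elm defaults (initial).
  Kent: +90 → 90 ≥ 90
Round 2 — Kent defaults.
  Calder: +40 → 40 < 90
No further defaults.

yes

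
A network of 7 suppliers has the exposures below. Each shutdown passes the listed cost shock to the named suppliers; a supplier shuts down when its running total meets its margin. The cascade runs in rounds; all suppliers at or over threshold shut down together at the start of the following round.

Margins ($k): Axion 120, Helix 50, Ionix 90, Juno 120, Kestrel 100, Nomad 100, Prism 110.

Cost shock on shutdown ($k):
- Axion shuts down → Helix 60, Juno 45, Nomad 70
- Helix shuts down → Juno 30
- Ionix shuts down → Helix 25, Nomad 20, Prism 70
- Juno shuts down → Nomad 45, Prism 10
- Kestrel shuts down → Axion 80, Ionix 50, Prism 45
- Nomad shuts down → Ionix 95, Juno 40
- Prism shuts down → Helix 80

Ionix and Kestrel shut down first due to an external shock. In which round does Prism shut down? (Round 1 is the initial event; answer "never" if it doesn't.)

2

Round 1 — Ionix, Kestrel shut down (initial).
  Axion: +80 → 80 < 120
  Helix: +25 → 25 < 50
  Nomad: +20 → 20 < 100
  Prism: +70+45 → 115 ≥ 110
Round 2 — Prism shuts down.
  Helix: +80 → 105 ≥ 50
Round 3 — Helix shuts down.
  Juno: +30 → 30 < 120
No further shutdowns.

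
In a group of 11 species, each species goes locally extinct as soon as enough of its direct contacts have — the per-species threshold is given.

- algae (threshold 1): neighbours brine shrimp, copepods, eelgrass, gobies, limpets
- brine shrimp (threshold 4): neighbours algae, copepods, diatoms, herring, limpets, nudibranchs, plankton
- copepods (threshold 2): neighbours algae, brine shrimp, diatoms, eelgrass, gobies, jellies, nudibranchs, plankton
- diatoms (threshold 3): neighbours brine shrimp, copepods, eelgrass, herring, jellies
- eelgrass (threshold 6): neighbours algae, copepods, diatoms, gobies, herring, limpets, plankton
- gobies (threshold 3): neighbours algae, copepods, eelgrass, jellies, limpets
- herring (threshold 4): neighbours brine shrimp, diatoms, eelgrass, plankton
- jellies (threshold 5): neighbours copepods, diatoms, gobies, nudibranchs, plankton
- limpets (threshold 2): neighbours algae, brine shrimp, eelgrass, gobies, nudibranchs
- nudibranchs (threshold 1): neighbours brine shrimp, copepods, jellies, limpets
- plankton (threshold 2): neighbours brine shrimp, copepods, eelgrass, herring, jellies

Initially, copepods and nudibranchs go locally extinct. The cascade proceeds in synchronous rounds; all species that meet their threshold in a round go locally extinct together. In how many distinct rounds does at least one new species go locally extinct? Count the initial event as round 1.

5

Round 1 — copepods, nudibranchs go locally extinct (initial).
Round 2 — checking thresholds:
  algae: 1 of 5 neighbours ≥ 1, goes locally extinct.
  brine shrimp: 2 of 7 neighbours < 4, holds.
  diatoms: 1 of 5 neighbours < 3, holds.
  eelgrass: 1 of 7 neighbours < 6, holds.
  gobies: 1 of 5 neighbours < 3, holds.
  jellies: 2 of 5 neighbours < 5, holds.
  limpets: 1 of 5 neighbours < 2, holds.
  plankton: 1 of 5 neighbours < 2, holds.
Round 3 — checking thresholds:
  brine shrimp: 3 of 7 neighbours < 4, holds.
  diatoms: 1 of 5 neighbours < 3, holds.
  eelgrass: 2 of 7 neighbours < 6, holds.
  gobies: 2 of 5 neighbours < 3, holds.
  jellies: 2 of 5 neighbours < 5, holds.
  limpets: 2 of 5 neighbours ≥ 2, goes locally extinct.
  plankton: 1 of 5 neighbours < 2, holds.
Round 4 — checking thresholds:
  brine shrimp: 4 of 7 neighbours ≥ 4, goes locally extinct.
  diatoms: 1 of 5 neighbours < 3, holds.
  eelgrass: 3 of 7 neighbours < 6, holds.
  gobies: 3 of 5 neighbours ≥ 3, goes locally extinct.
  jellies: 2 of 5 neighbours < 5, holds.
  plankton: 1 of 5 neighbours < 2, holds.
Round 5 — checking thresholds:
  diatoms: 2 of 5 neighbours < 3, holds.
  eelgrass: 4 of 7 neighbours < 6, holds.
  herring: 1 of 4 neighbours < 4, holds.
  jellies: 3 of 5 neighbours < 5, holds.
  plankton: 2 of 5 neighbours ≥ 2, goes locally extinct.
Round 6 — no new extinctions; cascade stops.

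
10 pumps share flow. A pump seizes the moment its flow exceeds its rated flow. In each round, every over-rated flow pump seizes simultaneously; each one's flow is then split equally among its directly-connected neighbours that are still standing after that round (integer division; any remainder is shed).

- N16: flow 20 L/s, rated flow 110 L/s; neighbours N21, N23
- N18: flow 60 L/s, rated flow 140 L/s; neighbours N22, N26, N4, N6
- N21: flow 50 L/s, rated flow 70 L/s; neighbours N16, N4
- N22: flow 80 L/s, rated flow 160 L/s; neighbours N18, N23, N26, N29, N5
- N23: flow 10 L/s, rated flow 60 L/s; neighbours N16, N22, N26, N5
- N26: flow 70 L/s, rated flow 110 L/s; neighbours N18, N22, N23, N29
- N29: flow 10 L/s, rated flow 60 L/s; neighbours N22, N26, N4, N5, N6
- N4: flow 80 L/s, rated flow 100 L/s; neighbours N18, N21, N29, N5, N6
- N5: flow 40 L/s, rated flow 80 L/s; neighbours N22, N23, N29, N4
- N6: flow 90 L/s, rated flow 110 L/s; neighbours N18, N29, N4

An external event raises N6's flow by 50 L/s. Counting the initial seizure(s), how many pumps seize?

5

Round 1 — N6 at 140 > 110. N6 seizes.
  N6 sheds 140 L/s to N18, N29, N4: 46 each (2 lost).
    N18: 60+46 = 106 ≤ 140
    N29: 10+46 = 56 ≤ 60
    N4: 80+46 = 126 > 100
Round 2 — N4 seizes.
  N4 sheds 126 L/s to N18, N21, N29, N5: 31 each (2 lost).
    N18: 106+31 = 137 ≤ 140
    N21: 50+31 = 81 > 70
    N29: 56+31 = 87 > 60
    N5: 40+31 = 71 ≤ 80
Round 3 — N21, N29 seize.
  N21 sheds 81 L/s to N16: 81 each.
    N16: 20+81 = 101 ≤ 110
  N29 sheds 87 L/s to N22, N26, N5: 29 each.
    N22: 80+29 = 109 ≤ 160
    N26: 70+29 = 99 ≤ 110
    N5: 71+29 = 100 > 80
Round 4 — N5 seizes.
  N5 sheds 100 L/s to N22, N23: 50 each.
    N22: 109+50 = 159 ≤ 160
    N23: 10+50 = 60 ≤ 60
No further seizures.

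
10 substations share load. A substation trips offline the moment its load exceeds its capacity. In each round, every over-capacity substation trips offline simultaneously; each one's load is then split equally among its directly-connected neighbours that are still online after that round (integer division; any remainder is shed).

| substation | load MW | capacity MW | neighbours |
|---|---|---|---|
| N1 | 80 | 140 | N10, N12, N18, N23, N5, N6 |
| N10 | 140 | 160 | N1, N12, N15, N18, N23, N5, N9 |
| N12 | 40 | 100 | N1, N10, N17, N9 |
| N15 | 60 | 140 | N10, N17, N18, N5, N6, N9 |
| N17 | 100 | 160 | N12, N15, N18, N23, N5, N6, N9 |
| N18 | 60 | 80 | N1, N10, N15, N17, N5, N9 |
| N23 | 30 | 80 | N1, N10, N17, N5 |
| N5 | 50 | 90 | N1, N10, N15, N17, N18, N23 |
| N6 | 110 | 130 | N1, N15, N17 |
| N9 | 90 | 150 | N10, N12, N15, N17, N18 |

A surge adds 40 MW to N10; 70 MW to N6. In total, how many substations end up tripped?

Round 1 — N10 at 180 > 160; N6 at 180 > 130. N10, N6 trip offline.
  N10 sheds 180 MW to N1, N12, N15, N18, N23, N5, N9: 25 each (5 lost).
    N1: 80+25 = 105 ≤ 140
    N12: 40+25 = 65 ≤ 100
    N15: 60+25 = 85 ≤ 140
    N18: 60+25 = 85 > 80
    N23: 30+25 = 55 ≤ 80
    N5: 50+25 = 75 ≤ 90
    N9: 90+25 = 115 ≤ 150
  N6 sheds 180 MW to N1, N15, N17: 60 each.
    N1: 105+60 = 165 > 140
    N15: 85+60 = 145 > 140
    N17: 100+60 = 160 ≤ 160
Round 2 — N1, N15, N18 trip offline.
  N1 sheds 165 MW to N12, N23, N5: 55 each.
    N12: 65+55 = 120 > 100
    N23: 55+55 = 110 > 80
    N5: 75+55 = 130 > 90
  N15 sheds 145 MW to N17, N5, N9: 48 each (1 lost).
    N17: 160+48 = 208 > 160
    N5: 130+48 = 178 > 90
    N9: 115+48 = 163 > 150
  N18 sheds 85 MW to N17, N5, N9: 28 each (1 lost).
    N17: 208+28 = 236 > 160
    N5: 178+28 = 206 > 90
    N9: 163+28 = 191 > 150
Round 3 — N12, N17, N23, N5, N9 trip offline.
  N12 sheds 120 MW: no online neighbours, lost.
  N17 sheds 236 MW: no online neighbours, lost.
  N23 sheds 110 MW: no online neighbours, lost.
  N5 sheds 206 MW: no online neighbours, lost.
  N9 sheds 191 MW: no online neighbours, lost.
No further trips.

10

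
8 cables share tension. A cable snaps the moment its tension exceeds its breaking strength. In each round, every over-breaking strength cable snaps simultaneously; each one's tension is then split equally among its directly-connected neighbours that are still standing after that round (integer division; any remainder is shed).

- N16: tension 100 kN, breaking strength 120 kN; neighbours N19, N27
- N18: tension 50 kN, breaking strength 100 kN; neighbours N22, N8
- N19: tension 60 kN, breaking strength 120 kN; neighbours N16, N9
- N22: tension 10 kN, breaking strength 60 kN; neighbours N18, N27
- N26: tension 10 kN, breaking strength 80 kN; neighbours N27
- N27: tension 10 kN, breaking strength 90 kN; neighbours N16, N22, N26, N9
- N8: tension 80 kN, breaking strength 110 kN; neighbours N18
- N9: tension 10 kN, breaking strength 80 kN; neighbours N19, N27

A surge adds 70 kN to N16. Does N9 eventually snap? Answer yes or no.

Round 1 — N16 at 170 > 120. N16 snaps.
  N16 sheds 170 kN to N19, N27: 85 each.
    N19: 60+85 = 145 > 120
    N27: 10+85 = 95 > 90
Round 2 — N19, N27 snap.
  N19 sheds 145 kN to N9: 145 each.
    N9: 10+145 = 155 > 80
  N27 sheds 95 kN to N22, N26, N9: 31 each (2 lost).
    N22: 10+31 = 41 ≤ 60
    N26: 10+31 = 41 ≤ 80
    N9: 155+31 = 186 > 80
Round 3 — N9 snaps.
  N9 sheds 186 kN: no online neighbours, lost.
No further breaks.

yes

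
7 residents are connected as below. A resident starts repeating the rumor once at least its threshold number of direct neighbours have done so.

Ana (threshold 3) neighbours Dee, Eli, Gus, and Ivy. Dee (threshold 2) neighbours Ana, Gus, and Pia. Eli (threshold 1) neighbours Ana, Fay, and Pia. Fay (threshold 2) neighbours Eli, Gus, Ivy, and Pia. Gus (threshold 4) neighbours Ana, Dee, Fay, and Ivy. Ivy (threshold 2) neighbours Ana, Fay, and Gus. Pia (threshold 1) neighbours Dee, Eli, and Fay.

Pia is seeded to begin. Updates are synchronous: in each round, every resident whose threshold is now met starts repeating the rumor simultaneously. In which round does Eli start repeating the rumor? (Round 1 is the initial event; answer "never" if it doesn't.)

2

Round 1 — Pia starts repeating the rumor (initial).
Round 2 — checking thresholds:
  Dee: 1 of 3 neighbours < 2, below threshold.
  Eli: 1 of 3 neighbours ≥ 1, starts repeating the rumor.
  Fay: 1 of 4 neighbours < 2, below threshold.
Round 3 — checking thresholds:
  Ana: 1 of 4 neighbours < 3, below threshold.
  Dee: 1 of 3 neighbours < 2, below threshold.
  Fay: 2 of 4 neighbours ≥ 2, starts repeating the rumor.
Round 4 — no new spreads; cascade stops.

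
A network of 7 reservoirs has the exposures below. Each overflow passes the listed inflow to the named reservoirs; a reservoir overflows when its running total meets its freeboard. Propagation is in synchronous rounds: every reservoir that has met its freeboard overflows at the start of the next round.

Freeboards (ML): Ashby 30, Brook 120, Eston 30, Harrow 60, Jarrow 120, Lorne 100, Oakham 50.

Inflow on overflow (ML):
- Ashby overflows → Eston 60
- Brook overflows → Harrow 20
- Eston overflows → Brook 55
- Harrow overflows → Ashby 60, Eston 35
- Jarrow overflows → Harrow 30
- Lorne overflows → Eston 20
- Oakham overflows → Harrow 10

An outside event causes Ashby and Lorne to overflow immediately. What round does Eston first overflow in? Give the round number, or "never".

Round 1 — Ashby, Lorne overflow (initial).
  Eston: +60+20 → 80 ≥ 30
Round 2 — Eston overflows.
  Brook: +55 → 55 < 120
No further overflows.

2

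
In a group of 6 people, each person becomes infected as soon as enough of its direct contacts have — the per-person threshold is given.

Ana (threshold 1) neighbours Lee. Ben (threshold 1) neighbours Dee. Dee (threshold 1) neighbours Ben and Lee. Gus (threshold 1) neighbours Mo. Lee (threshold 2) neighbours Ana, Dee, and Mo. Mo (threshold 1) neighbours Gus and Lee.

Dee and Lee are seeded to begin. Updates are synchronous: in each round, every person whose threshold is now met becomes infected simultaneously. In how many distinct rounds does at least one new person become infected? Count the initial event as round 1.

3

Round 1 — Dee, Lee become infected (initial).
Round 2 — checking thresholds:
  Ana: 1 of 1 neighbours ≥ 1, becomes infected.
  Ben: 1 of 1 neighbours ≥ 1, becomes infected.
  Mo: 1 of 2 neighbours ≥ 1, becomes infected.
Round 3 — checking thresholds:
  Gus: 1 of 1 neighbours ≥ 1, becomes infected.
Round 4 — no new infections; cascade stops.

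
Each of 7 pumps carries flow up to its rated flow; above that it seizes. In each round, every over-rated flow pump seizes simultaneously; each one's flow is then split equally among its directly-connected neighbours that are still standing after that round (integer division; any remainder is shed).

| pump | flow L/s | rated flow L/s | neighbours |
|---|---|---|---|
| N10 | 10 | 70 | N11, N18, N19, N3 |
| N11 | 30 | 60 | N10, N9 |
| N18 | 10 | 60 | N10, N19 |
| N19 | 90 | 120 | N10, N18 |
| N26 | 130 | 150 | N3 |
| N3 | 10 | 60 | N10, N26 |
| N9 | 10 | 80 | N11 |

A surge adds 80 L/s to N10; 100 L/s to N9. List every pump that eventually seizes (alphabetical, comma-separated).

Round 1 — N10 at 90 > 70; N9 at 110 > 80. N10, N9 seize.
  N10 sheds 90 L/s to N11, N18, N19, N3: 22 each (2 lost).
    N11: 30+22 = 52 ≤ 60
    N18: 10+22 = 32 ≤ 60
    N19: 90+22 = 112 ≤ 120
    N3: 10+22 = 32 ≤ 60
  N9 sheds 110 L/s to N11: 110 each.
    N11: 52+110 = 162 > 60
Round 2 — N11 seizes.
  N11 sheds 162 L/s: no online neighbours, lost.
No further seizures.

N10, N11, N9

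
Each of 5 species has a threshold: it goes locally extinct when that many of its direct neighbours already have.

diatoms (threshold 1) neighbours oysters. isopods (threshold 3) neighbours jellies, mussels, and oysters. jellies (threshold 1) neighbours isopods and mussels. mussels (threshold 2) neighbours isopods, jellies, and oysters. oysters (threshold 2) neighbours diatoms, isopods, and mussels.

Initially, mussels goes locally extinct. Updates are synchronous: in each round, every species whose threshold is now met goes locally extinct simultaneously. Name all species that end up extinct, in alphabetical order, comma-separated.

Round 1 — mussels goes locally extinct (initial).
Round 2 — checking thresholds:
  isopods: 1 of 3 neighbours < 3, holds.
  jellies: 1 of 2 neighbours ≥ 1, goes locally extinct.
  oysters: 1 of 3 neighbours < 2, holds.
Round 3 — no new extinctions; cascade stops.

jellies, mussels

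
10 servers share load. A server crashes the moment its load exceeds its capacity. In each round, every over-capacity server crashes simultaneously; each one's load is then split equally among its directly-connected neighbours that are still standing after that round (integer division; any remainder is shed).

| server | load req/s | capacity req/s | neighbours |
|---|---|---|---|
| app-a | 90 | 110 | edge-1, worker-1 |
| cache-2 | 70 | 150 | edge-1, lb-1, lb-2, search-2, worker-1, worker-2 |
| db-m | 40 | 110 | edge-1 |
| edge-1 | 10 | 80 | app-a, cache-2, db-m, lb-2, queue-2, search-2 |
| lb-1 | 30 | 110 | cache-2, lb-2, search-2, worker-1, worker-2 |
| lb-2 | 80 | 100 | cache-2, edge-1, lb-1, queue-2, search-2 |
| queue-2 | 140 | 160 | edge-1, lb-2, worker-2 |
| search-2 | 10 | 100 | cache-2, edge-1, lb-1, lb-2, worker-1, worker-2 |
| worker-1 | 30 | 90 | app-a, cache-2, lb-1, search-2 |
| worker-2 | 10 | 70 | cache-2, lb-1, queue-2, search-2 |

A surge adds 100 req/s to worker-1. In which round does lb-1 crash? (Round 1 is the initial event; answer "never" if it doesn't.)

Round 1 — worker-1 at 130 > 90. worker-1 crashes.
  worker-1 sheds 130 req/s to app-a, cache-2, lb-1, search-2: 32 each (2 lost).
    app-a: 90+32 = 122 > 110
    cache-2: 70+32 = 102 ≤ 150
    lb-1: 30+32 = 62 ≤ 110
    search-2: 10+32 = 42 ≤ 100
Round 2 — app-a crashes.
  app-a sheds 122 req/s to edge-1: 122 each.
    edge-1: 10+122 = 132 > 80
Round 3 — edge-1 crashes.
  edge-1 sheds 132 req/s to cache-2, db-m, lb-2, queue-2, search-2: 26 each (2 lost).
    cache-2: 102+26 = 128 ≤ 150
    db-m: 40+26 = 66 ≤ 110
    lb-2: 80+26 = 106 > 100
    queue-2: 140+26 = 166 > 160
    search-2: 42+26 = 68 ≤ 100
Round 4 — lb-2, queue-2 crash.
  lb-2 sheds 106 req/s to cache-2, lb-1, search-2: 35 each (1 lost).
    cache-2: 128+35 = 163 > 150
    lb-1: 62+35 = 97 ≤ 110
    search-2: 68+35 = 103 > 100
  queue-2 sheds 166 req/s to worker-2: 166 each.
    worker-2: 10+166 = 176 > 70
Round 5 — cache-2, search-2, worker-2 crash.
  cache-2 sheds 163 req/s to lb-1: 163 each.
    lb-1: 97+163 = 260 > 110
  search-2 sheds 103 req/s to lb-1: 103 each.
    lb-1: 260+103 = 363 > 110
  worker-2 sheds 176 req/s to lb-1: 176 each.
    lb-1: 363+176 = 539 > 110
Round 6 — lb-1 crashes.
  lb-1 sheds 539 req/s: no online neighbours, lost.
No further crashes.

6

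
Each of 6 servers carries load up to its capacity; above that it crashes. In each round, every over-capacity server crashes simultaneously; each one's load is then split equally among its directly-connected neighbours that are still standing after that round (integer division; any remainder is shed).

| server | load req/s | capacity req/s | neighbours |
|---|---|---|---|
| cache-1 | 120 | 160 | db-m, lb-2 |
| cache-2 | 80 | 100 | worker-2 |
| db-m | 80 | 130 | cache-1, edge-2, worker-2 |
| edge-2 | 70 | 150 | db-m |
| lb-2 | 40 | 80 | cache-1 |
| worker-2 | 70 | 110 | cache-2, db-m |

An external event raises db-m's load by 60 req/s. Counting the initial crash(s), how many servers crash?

5

Round 1 — db-m at 140 > 130. db-m crashes.
  db-m sheds 140 req/s to cache-1, edge-2, worker-2: 46 each (2 lost).
    cache-1: 120+46 = 166 > 160
    edge-2: 70+46 = 116 ≤ 150
    worker-2: 70+46 = 116 > 110
Round 2 — cache-1, worker-2 crash.
  cache-1 sheds 166 req/s to lb-2: 166 each.
    lb-2: 40+166 = 206 > 80
  worker-2 sheds 116 req/s to cache-2: 116 each.
    cache-2: 80+116 = 196 > 100
Round 3 — cache-2, lb-2 crash.
  cache-2 sheds 196 req/s: no online neighbours, lost.
  lb-2 sheds 206 req/s: no online neighbours, lost.
No further crashes.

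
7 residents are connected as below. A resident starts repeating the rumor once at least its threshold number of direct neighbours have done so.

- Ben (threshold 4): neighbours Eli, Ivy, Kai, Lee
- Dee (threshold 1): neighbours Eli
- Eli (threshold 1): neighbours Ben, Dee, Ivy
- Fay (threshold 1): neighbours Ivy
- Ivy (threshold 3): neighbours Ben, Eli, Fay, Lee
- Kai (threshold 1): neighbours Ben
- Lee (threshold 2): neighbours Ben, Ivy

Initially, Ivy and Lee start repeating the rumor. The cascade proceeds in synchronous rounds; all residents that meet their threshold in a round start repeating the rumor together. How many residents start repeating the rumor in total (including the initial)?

5

Round 1 — Ivy, Lee start repeating the rumor (initial).
Round 2 — checking thresholds:
  Ben: 2 of 4 neighbours < 4, holds.
  Eli: 1 of 3 neighbours ≥ 1, starts repeating the rumor.
  Fay: 1 of 1 neighbours ≥ 1, starts repeating the rumor.
Round 3 — checking thresholds:
  Ben: 3 of 4 neighbours < 4, holds.
  Dee: 1 of 1 neighbours ≥ 1, starts repeating the rumor.
Round 4 — no new spreads; cascade stops.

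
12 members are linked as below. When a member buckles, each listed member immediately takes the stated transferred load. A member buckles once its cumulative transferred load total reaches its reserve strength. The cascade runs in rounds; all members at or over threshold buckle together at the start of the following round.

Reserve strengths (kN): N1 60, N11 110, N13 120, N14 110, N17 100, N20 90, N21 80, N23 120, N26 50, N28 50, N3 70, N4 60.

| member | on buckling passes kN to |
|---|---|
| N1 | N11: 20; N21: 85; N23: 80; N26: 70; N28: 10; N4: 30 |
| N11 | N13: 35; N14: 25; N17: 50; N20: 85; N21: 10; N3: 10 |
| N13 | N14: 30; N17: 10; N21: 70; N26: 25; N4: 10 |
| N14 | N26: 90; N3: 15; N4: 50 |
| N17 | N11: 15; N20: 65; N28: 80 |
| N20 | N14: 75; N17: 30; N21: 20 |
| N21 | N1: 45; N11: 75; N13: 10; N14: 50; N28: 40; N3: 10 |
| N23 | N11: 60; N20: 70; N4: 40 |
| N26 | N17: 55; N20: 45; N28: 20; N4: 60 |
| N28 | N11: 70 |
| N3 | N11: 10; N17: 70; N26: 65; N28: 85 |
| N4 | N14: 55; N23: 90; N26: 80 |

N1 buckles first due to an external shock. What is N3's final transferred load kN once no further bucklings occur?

35

Round 1 — N1 buckles (initial).
  N11: +20 → 20 < 110
  N21: +85 → 85 ≥ 80
  N23: +80 → 80 < 120
  N26: +70 → 70 ≥ 50
  N28: +10 → 10 < 50
  N4: +30 → 30 < 60
Round 2 — N21, N26 buckle.
  N11: +75 → 95 < 110
  N13: +10 → 10 < 120
  N14: +50 → 50 < 110
  N17: +55 → 55 < 100
  N20: +45 → 45 < 90
  N28: +40+20 → 70 ≥ 50
  N3: +10 → 10 < 70
  N4: +60 → 90 ≥ 60
Round 3 — N28, N4 buckle.
  N11: +70 → 165 ≥ 110
  N14: +55 → 105 < 110
  N23: +90 → 170 ≥ 120
Round 4 — N11, N23 buckle.
  N13: +35 → 45 < 120
  N14: +25 → 130 ≥ 110
  N17: +50 → 105 ≥ 100
  N20: +85+70 → 200 ≥ 90
  N3: +10 → 20 < 70
Round 5 — N14, N17, N20 buckle.
  N3: +15 → 35 < 70
No further bucklings.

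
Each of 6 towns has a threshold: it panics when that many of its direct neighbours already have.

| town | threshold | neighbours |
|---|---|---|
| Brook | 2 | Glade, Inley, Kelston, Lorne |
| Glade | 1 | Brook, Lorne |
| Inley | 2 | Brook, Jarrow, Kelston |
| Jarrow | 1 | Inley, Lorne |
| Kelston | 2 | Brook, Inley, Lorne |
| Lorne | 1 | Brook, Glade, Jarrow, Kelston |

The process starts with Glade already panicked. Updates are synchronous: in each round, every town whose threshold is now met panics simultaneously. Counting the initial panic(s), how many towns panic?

Round 1 — Glade panics (initial).
Round 2 — checking thresholds:
  Brook: 1 of 4 neighbours < 2, below threshold.
  Lorne: 1 of 4 neighbours ≥ 1, panics.
Round 3 — checking thresholds:
  Brook: 2 of 4 neighbours ≥ 2, panics.
  Jarrow: 1 of 2 neighbours ≥ 1, panics.
  Kelston: 1 of 3 neighbours < 2, below threshold.
Round 4 — checking thresholds:
  Inley: 2 of 3 neighbours ≥ 2, panics.
  Kelston: 2 of 3 neighbours ≥ 2, panics.
Round 5 — no new panics; cascade stops.

6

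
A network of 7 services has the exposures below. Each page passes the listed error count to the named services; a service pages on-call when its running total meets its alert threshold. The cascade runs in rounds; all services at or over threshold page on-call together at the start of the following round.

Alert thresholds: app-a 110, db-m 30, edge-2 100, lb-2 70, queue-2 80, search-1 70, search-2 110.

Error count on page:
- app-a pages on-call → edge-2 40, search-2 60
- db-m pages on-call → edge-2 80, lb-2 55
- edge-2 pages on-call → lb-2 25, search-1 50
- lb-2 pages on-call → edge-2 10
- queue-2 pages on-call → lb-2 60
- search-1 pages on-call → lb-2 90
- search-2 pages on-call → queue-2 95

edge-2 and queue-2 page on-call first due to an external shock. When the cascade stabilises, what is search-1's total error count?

Round 1 — edge-2, queue-2 page on-call (initial).
  lb-2: +25+60 → 85 ≥ 70
  search-1: +50 → 50 < 70
Round 2 — lb-2 pages on-call.
No further pages.

50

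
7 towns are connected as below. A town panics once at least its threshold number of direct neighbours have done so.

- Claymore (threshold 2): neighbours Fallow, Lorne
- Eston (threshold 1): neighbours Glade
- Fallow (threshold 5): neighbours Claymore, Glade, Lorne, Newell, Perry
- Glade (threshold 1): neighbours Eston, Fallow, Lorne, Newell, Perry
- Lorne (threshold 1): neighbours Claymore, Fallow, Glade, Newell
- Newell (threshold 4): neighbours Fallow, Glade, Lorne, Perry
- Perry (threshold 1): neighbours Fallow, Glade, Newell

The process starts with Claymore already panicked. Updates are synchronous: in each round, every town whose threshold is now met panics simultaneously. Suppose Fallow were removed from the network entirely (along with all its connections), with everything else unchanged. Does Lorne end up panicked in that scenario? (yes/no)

yes

With Fallow removed:
Round 1 — Claymore panics (initial).
Round 2 — checking thresholds:
  Lorne: 1 of 3 neighbours ≥ 1, panics.
Round 3 — checking thresholds:
  Glade: 1 of 4 neighbours ≥ 1, panics.
  Newell: 1 of 3 neighbours < 4, holds.
Round 4 — checking thresholds:
  Eston: 1 of 1 neighbours ≥ 1, panics.
  Newell: 2 of 3 neighbours < 4, holds.
  Perry: 1 of 2 neighbours ≥ 1, panics.
Round 5 — no new panics; cascade stops.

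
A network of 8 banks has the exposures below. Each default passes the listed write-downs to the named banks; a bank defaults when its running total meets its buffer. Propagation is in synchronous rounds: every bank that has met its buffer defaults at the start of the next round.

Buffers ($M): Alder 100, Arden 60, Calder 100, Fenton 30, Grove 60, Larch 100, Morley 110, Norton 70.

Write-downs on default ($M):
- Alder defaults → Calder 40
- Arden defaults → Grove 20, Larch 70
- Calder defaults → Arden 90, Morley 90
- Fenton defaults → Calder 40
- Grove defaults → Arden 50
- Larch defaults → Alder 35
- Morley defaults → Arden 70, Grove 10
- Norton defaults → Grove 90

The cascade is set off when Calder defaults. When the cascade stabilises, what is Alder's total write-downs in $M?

0

Round 1 — Calder defaults (initial).
  Arden: +90 → 90 ≥ 60
  Morley: +90 → 90 < 110
Round 2 — Arden defaults.
  Grove: +20 → 20 < 60
  Larch: +70 → 70 < 100
No further defaults.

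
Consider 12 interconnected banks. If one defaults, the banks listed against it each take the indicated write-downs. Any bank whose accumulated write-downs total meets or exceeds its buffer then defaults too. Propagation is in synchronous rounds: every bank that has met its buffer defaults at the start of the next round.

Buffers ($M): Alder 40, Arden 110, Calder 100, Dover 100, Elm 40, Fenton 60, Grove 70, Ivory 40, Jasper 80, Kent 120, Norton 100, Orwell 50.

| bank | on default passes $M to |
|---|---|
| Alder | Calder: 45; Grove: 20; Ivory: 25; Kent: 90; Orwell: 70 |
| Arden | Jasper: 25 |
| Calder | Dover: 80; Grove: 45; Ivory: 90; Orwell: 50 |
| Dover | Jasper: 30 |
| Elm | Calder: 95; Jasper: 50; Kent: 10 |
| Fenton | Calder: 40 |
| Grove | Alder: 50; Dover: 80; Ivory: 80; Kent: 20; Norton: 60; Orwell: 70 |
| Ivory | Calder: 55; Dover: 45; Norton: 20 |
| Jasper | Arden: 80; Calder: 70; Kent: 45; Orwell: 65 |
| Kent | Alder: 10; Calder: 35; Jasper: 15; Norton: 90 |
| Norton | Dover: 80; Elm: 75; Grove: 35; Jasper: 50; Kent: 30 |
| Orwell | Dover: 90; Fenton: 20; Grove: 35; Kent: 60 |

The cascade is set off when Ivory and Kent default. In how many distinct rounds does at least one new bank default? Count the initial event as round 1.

6

Round 1 — Ivory, Kent default (initial).
  Alder: +10 → 10 < 40
  Calder: +55+35 → 90 < 100
  Dover: +45 → 45 < 100
  Jasper: +15 → 15 < 80
  Norton: +20+90 → 110 ≥ 100
Round 2 — Norton defaults.
  Dover: +80 → 125 ≥ 100
  Elm: +75 → 75 ≥ 40
  Grove: +35 → 35 < 70
  Jasper: +50 → 65 < 80
Round 3 — Dover, Elm default.
  Calder: +95 → 185 ≥ 100
  Jasper: +30+50 → 145 ≥ 80
Round 4 — Calder, Jasper default.
  Arden: +80 → 80 < 110
  Grove: +45 → 80 ≥ 70
  Orwell: +50+65 → 115 ≥ 50
Round 5 — Grove, Orwell default.
  Alder: +50 → 60 ≥ 40
  Fenton: +20 → 20 < 60
Round 6 — Alder defaults.
No further defaults.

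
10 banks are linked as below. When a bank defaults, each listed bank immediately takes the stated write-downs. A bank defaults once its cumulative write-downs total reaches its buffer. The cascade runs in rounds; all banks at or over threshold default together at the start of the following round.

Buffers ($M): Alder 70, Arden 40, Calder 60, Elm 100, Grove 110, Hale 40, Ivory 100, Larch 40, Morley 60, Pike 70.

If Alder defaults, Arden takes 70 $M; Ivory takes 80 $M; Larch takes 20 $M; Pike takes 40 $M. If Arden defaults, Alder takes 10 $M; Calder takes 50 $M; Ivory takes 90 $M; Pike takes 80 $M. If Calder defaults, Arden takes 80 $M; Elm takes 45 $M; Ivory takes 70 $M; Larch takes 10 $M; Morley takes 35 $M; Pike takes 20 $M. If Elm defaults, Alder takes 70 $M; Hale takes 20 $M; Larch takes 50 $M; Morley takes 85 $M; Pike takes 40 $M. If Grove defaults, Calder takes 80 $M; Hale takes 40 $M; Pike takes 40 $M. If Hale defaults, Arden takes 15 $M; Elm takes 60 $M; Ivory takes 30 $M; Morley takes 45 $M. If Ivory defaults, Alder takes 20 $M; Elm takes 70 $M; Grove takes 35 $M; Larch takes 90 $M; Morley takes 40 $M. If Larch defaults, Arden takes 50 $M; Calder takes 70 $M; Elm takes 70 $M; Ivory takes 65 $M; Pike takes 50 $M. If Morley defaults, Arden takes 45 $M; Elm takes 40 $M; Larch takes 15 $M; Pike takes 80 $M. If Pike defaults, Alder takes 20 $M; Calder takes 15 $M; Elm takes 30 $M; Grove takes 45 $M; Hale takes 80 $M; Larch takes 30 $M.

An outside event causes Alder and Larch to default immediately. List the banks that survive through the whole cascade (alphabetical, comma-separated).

Round 1 — Alder, Larch default (initial).
  Arden: +70+50 → 120 ≥ 40
  Calder: +70 → 70 ≥ 60
  Elm: +70 → 70 < 100
  Ivory: +80+65 → 145 ≥ 100
  Pike: +40+50 → 90 ≥ 70
Round 2 — Arden, Calder, Ivory, Pike default.
  Elm: +45+70+30 → 215 ≥ 100
  Grove: +35+45 → 80 < 110
  Hale: +80 → 80 ≥ 40
  Morley: +35+40 → 75 ≥ 60
Round 3 — Elm, Hale, Morley default.
No further defaults.

Grove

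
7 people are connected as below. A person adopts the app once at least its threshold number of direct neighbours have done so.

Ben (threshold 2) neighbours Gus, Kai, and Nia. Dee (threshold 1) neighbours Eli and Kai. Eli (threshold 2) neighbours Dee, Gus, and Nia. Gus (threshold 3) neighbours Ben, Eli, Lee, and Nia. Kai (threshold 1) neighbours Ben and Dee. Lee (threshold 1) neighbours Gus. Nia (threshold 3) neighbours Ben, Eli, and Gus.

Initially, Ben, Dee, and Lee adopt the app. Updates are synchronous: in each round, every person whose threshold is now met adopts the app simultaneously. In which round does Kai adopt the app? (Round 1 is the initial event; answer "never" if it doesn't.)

Round 1 — Ben, Dee, Lee adopt the app (initial).
Round 2 — checking thresholds:
  Eli: 1 of 3 neighbours < 2, holds.
  Gus: 2 of 4 neighbours < 3, holds.
  Kai: 2 of 2 neighbours ≥ 1, adopts the app.
  Nia: 1 of 3 neighbours < 3, holds.
Round 3 — no new adoptions; cascade stops.

2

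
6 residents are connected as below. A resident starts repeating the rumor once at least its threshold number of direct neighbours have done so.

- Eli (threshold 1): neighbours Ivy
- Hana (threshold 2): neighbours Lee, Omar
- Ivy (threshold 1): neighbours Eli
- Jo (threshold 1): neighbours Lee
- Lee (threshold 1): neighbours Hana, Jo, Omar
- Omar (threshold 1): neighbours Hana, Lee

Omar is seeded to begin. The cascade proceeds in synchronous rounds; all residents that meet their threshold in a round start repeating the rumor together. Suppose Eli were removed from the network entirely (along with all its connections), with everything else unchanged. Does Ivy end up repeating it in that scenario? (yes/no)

With Eli removed:
Round 1 — Omar starts repeating the rumor (initial).
Round 2 — checking thresholds:
  Hana: 1 of 2 neighbours < 2, below threshold.
  Lee: 1 of 3 neighbours ≥ 1, starts repeating the rumor.
Round 3 — checking thresholds:
  Hana: 2 of 2 neighbours ≥ 2, starts repeating the rumor.
  Jo: 1 of 1 neighbours ≥ 1, starts repeating the rumor.
Round 4 — no new spreads; cascade stops.

no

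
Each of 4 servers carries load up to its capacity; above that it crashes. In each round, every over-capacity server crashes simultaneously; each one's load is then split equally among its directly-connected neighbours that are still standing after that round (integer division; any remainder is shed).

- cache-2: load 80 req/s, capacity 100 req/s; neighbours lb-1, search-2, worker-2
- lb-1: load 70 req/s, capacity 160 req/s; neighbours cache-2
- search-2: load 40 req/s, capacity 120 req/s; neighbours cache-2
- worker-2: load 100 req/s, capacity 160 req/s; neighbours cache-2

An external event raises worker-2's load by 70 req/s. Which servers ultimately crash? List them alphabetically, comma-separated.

cache-2, lb-1, search-2, worker-2

Round 1 — worker-2 at 170 > 160. worker-2 crashes.
  worker-2 sheds 170 req/s to cache-2: 170 each.
    cache-2: 80+170 = 250 > 100
Round 2 — cache-2 crashes.
  cache-2 sheds 250 req/s to lb-1, search-2: 125 each.
    lb-1: 70+125 = 195 > 160
    search-2: 40+125 = 165 > 120
Round 3 — lb-1, search-2 crash.
  lb-1 sheds 195 req/s: no online neighbours, lost.
  search-2 sheds 165 req/s: no online neighbours, lost.
No further crashes.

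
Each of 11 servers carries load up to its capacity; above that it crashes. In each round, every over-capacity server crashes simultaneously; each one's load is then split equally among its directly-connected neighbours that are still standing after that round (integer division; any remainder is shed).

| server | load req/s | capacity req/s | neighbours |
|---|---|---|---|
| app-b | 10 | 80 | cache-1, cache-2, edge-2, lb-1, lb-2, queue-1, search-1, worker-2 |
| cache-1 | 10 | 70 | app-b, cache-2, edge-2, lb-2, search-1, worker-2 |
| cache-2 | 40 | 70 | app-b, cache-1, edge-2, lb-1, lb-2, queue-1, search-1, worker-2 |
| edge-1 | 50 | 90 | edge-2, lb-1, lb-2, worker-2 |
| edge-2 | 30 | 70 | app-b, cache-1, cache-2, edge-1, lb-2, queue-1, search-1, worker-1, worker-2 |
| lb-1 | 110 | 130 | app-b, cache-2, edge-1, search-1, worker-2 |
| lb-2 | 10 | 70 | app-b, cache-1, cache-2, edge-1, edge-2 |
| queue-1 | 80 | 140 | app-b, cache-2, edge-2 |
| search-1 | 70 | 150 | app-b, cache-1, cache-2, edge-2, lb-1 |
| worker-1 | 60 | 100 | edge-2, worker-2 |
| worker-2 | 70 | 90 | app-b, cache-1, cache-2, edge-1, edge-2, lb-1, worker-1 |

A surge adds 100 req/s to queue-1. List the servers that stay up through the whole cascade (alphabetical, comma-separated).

Round 1 — queue-1 at 180 > 140. queue-1 crashes.
  queue-1 sheds 180 req/s to app-b, cache-2, edge-2: 60 each.
    app-b: 10+60 = 70 ≤ 80
    cache-2: 40+60 = 100 > 70
    edge-2: 30+60 = 90 > 70
Round 2 — cache-2, edge-2 crash.
  cache-2 sheds 100 req/s to app-b, cache-1, lb-1, lb-2, search-1, worker-2: 16 each (4 lost).
    app-b: 70+16 = 86 > 80
    cache-1: 10+16 = 26 ≤ 70
    lb-1: 110+16 = 126 ≤ 130
    lb-2: 10+16 = 26 ≤ 70
    search-1: 70+16 = 86 ≤ 150
    worker-2: 70+16 = 86 ≤ 90
  edge-2 sheds 90 req/s to app-b, cache-1, edge-1, lb-2, search-1, worker-1, worker-2: 12 each (6 lost).
    app-b: 86+12 = 98 > 80
    cache-1: 26+12 = 38 ≤ 70
    edge-1: 50+12 = 62 ≤ 90
    lb-2: 26+12 = 38 ≤ 70
    search-1: 86+12 = 98 ≤ 150
    worker-1: 60+12 = 72 ≤ 100
    worker-2: 86+12 = 98 > 90
Round 3 — app-b, worker-2 crash.
  app-b sheds 98 req/s to cache-1, lb-1, lb-2, search-1: 24 each (2 lost).
    cache-1: 38+24 = 62 ≤ 70
    lb-1: 126+24 = 150 > 130
    lb-2: 38+24 = 62 ≤ 70
    search-1: 98+24 = 122 ≤ 150
  worker-2 sheds 98 req/s to cache-1, edge-1, lb-1, worker-1: 24 each (2 lost).
    cache-1: 62+24 = 86 > 70
    edge-1: 62+24 = 86 ≤ 90
    lb-1: 150+24 = 174 > 130
    worker-1: 72+24 = 96 ≤ 100
Round 4 — cache-1, lb-1 crash.
  cache-1 sheds 86 req/s to lb-2, search-1: 43 each.
    lb-2: 62+43 = 105 > 70
    search-1: 122+43 = 165 > 150
  lb-1 sheds 174 req/s to edge-1, search-1: 87 each.
    edge-1: 86+87 = 173 > 90
    search-1: 165+87 = 252 > 150
Round 5 — edge-1, lb-2, search-1 crash.
  edge-1 sheds 173 req/s: no online neighbours, lost.
  lb-2 sheds 105 req/s: no online neighbours, lost.
  search-1 sheds 252 req/s: no online neighbours, lost.
No further crashes.

worker-1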